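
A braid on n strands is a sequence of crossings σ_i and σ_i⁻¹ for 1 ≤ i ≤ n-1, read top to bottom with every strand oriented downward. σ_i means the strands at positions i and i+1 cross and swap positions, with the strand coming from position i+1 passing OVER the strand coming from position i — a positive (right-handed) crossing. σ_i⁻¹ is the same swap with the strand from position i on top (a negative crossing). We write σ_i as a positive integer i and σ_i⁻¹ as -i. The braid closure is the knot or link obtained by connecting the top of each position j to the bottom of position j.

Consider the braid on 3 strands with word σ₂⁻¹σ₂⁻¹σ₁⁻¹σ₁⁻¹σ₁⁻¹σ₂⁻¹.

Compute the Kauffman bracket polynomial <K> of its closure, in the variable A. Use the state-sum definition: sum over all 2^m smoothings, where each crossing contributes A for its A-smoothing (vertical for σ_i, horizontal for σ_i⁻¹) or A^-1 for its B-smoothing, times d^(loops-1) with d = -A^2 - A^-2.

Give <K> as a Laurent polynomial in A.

Braid: s2^-1 s2^-1 s1^-1 s1^-1 s1^-1 s2^-1 on 3 strands, 6 crossings.
Writhe w = (#positive) - (#negative) = 0 - 6 = -6.
State-sum expansion of <K>. There are 2^6 = 64 states.
Smooth each crossing (0=||, 1=⌣⌢); contribution A^(Σ sign_k(1-2s_k)) * d^(L-1).
Tabulate the states by total A-exponent and number of loops L (A-exp: L × count):
  A^6: L=5 ×1
  A^4: L=4 ×6
  A^2: L=3 ×15
  A^0: L=2 ×18, L=4 ×2
  A^-2: L=1 ×9, L=3 ×6
  A^-4: L=2 ×6
  A^-6: L=3 ×1
Each group contributes A^e * Σ count * d^(L-1):
Powers of d = -A^2 - A^-2: d^2 = A^4 + 2 + A^-4; d^3 = -A^6 - 3*A^2 - 3*A^-2 - A^-6; d^4 = A^8 + 4*A^4 + 6 + 4*A^-4 + A^-8.
  A^6 * (d^4) = A^14 + 4*A^10 + 6*A^6 + 4*A^2 + A^-2
  A^4 * (6*d^3) = -6*A^10 - 18*A^6 - 18*A^2 - 6*A^-2
  A^2 * (15*d^2) = 15*A^6 + 30*A^2 + 15*A^-2
  A^0 * (18*d + 2*d^3) = -2*A^6 - 24*A^2 - 24*A^-2 - 2*A^-6
  A^-2 * (9 + 6*d^2) = 6*A^2 + 21*A^-2 + 6*A^-6
  A^-4 * (6*d) = -6*A^-2 - 6*A^-6
  A^-6 * (d^2) = A^-2 + 2*A^-6 + A^-10
Summing the groups: <K> = A^14 - 2*A^10 + A^6 - 2*A^2 + 2*A^-2 + A^-10

Answer: A^14 - 2*A^10 + A^6 - 2*A^2 + 2*A^-2 + A^-10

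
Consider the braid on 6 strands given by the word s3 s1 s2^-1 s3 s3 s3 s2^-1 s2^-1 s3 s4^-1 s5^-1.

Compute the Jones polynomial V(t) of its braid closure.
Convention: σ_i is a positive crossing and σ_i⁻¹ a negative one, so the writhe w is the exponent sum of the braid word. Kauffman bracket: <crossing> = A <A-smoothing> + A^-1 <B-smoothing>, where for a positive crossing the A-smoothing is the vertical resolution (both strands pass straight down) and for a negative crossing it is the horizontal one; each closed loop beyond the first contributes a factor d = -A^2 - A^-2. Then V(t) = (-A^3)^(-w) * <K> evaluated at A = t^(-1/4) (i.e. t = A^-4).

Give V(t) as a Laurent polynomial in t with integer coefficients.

The presented braid s3 s1 s2^-1 s3 s3 s3 s2^-1 s2^-1 s3 s4^-1 s5^-1 on 6 strands reduces by inverse Markov moves (closure unchanged at each step):
  Destabilize: the word has the form β·s5^-1 where s5^-1 occurs only as the final letter (β ∈ B_5); drop it and the last strand → 5 strands.
  Destabilize: the word has the form β·s4^-1 where s4^-1 occurs only as the final letter (β ∈ B_4); drop it and the last strand → 4 strands.
Reduced to β = s3 s1 s2^-1 s3 s3 s3 s2^-1 s2^-1 s3 on 4 strands, 9 crossings.
Compute on β:
Braid: s3 s1 s2^-1 s3 s3 s3 s2^-1 s2^-1 s3 on 4 strands, 9 crossings.
Writhe w = (#positive) - (#negative) = 6 - 3 = 3.
Computing the Kauffman bracket via state sum. There are 2^9 = 512 states.
For each crossing: s=0 is the vertical smoothing, s=1 horizontal. Crossing k contributes A^(sign_k * (1 - 2*s_k)); loop factor d = -A^2 - A^-2.
Tabulate the states by total A-exponent and number of loops L (A-exp: L × count):
  A^9: L=5 ×1
  A^7: L=4 ×9
  A^5: L=3 ×32, L=5 ×4
  A^3: L=2 ×51, L=4 ×32, L=6 ×1
  A^1: L=1 ×27, L=3 ×81, L=5 ×18
  A^-1: L=2 ×53, L=4 ×67, L=6 ×6
  A^-3: L=3 ×50, L=5 ×33, L=7 ×1
  A^-5: L=4 ×27, L=6 ×9
  A^-7: L=5 ×8, L=7 ×1
  A^-9: L=6 ×1
Each group contributes A^e * Σ count * d^(L-1):
Powers of d = -A^2 - A^-2: d^2 = A^4 + 2 + A^-4; d^3 = -A^6 - 3*A^2 - 3*A^-2 - A^-6; d^4 = A^8 + 4*A^4 + 6 + 4*A^-4 + A^-8; d^5 = -A^10 - 5*A^6 - 10*A^2 - 10*A^-2 - 5*A^-6 - A^-10; d^6 = A^12 + 6*A^8 + 15*A^4 + 20 + 15*A^-4 + 6*A^-8 + A^-12.
  A^9 * (d^4) = A^17 + 4*A^13 + 6*A^9 + 4*A^5 + A
  A^7 * (9*d^3) = -9*A^13 - 27*A^9 - 27*A^5 - 9*A
  A^5 * (32*d^2 + 4*d^4) = 4*A^13 + 48*A^9 + 88*A^5 + 48*A + 4*A^-3
  A^3 * (51*d + 32*d^3 + d^5) = -A^13 - 37*A^9 - 157*A^5 - 157*A - 37*A^-3 - A^-7
  A^1 * (27 + 81*d^2 + 18*d^4) = 18*A^9 + 153*A^5 + 297*A + 153*A^-3 + 18*A^-7
  A^-1 * (53*d + 67*d^3 + 6*d^5) = -6*A^9 - 97*A^5 - 314*A - 314*A^-3 - 97*A^-7 - 6*A^-11
  A^-3 * (50*d^2 + 33*d^4 + d^6) = A^9 + 39*A^5 + 197*A + 318*A^-3 + 197*A^-7 + 39*A^-11 + A^-15
  A^-5 * (27*d^3 + 9*d^5) = -9*A^5 - 72*A - 171*A^-3 - 171*A^-7 - 72*A^-11 - 9*A^-15
  A^-7 * (8*d^4 + d^6) = A^5 + 14*A + 47*A^-3 + 68*A^-7 + 47*A^-11 + 14*A^-15 + A^-19
  A^-9 * (d^5) = -A - 5*A^-3 - 10*A^-7 - 10*A^-11 - 5*A^-15 - A^-19
Summing the groups: <K> = A^17 - 2*A^13 + 3*A^9 - 5*A^5 + 4*A - 5*A^-3 + 4*A^-7 - 2*A^-11 + A^-15
Normalise by the writhe: (-A^3)^(-w) = (-A^3)^(-3) = -A^-9, so f(A) = -A^-9 * <K> = -A^8 + 2*A^4 - 3 + 5*A^-4 - 4*A^-8 + 5*A^-12 - 4*A^-16 + 2*A^-20 - A^-24.
Substitute A = t^(-1/4), i.e. A^e → t^(-e/4): V(t) = -t^6 + 2*t^5 - 4*t^4 + 5*t^3 - 4*t^2 + 5*t - 3 + 2*t^-1 - t^-2

Answer: -t^6 + 2*t^5 - 4*t^4 + 5*t^3 - 4*t^2 + 5*t - 3 + 2*t^-1 - t^-2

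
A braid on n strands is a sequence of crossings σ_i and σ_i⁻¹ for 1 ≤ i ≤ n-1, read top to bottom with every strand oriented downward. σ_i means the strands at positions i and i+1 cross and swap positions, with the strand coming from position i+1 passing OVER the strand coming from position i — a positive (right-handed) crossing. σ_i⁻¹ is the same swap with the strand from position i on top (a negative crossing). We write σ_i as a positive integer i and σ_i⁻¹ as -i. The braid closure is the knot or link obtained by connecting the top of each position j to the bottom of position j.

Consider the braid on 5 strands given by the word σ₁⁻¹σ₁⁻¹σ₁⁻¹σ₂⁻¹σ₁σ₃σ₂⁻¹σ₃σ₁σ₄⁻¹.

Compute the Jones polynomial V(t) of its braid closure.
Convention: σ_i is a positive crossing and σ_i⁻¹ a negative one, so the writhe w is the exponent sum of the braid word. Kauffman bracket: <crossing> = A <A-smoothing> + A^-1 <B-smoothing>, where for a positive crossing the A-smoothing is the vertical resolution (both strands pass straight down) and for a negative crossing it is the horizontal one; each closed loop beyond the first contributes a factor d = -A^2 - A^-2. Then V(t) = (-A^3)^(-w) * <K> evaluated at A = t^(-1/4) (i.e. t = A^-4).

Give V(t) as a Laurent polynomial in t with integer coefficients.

The presented braid s1^-1 s1^-1 s1^-1 s2^-1 s1 s3 s2^-1 s3 s1 s4^-1 on 5 strands reduces by inverse Markov moves (closure unchanged at each step):
  Destabilize: the word has the form β·s4^-1 where s4^-1 occurs only as the final letter (β ∈ B_4); drop it and the last strand → 4 strands.
  Deconjugate: the word is γ·β·γ⁻¹ with γ = s1^-1 (prefix) and γ⁻¹ = s1 (suffix); strip both.
Reduced to β = s1^-1 s1^-1 s2^-1 s1 s3 s2^-1 s3 on 4 strands, 7 crossings.
Compute on β:
Braid: s1^-1 s1^-1 s2^-1 s1 s3 s2^-1 s3 on 4 strands, 7 crossings.
Writhe w = (#positive) - (#negative) = 3 - 4 = -1.
Computing the Kauffman bracket via state sum. There are 2^7 = 128 states.
For each crossing: s=0 is the vertical smoothing, s=1 horizontal. Crossing k contributes A^(sign_k * (1 - 2*s_k)); loop factor d = -A^2 - A^-2.
Tabulate the states by total A-exponent and number of loops L (A-exp: L × count):
  A^7: L=4 ×1
  A^5: L=3 ×7
  A^3: L=2 ×17, L=4 ×4
  A^1: L=1 ×14, L=3 ×20, L=5 ×1
  A^-1: L=2 ×27, L=4 ×8
  A^-3: L=1 ×5, L=3 ×15, L=5 ×1
  A^-5: L=2 ×4, L=4 ×3
  A^-7: L=3 ×1
Each group contributes A^e * Σ count * d^(L-1):
Powers of d = -A^2 - A^-2: d^2 = A^4 + 2 + A^-4; d^3 = -A^6 - 3*A^2 - 3*A^-2 - A^-6; d^4 = A^8 + 4*A^4 + 6 + 4*A^-4 + A^-8.
  A^7 * (d^3) = -A^13 - 3*A^9 - 3*A^5 - A
  A^5 * (7*d^2) = 7*A^9 + 14*A^5 + 7*A
  A^3 * (17*d + 4*d^3) = -4*A^9 - 29*A^5 - 29*A - 4*A^-3
  A^1 * (14 + 20*d^2 + d^4) = A^9 + 24*A^5 + 60*A + 24*A^-3 + A^-7
  A^-1 * (27*d + 8*d^3) = -8*A^5 - 51*A - 51*A^-3 - 8*A^-7
  A^-3 * (5 + 15*d^2 + d^4) = A^5 + 19*A + 41*A^-3 + 19*A^-7 + A^-11
  A^-5 * (4*d + 3*d^3) = -3*A - 13*A^-3 - 13*A^-7 - 3*A^-11
  A^-7 * (d^2) = A^-3 + 2*A^-7 + A^-11
Summing the groups: <K> = -A^13 + A^9 - A^5 + 2*A - 2*A^-3 + A^-7 - A^-11
Normalise by the writhe: (-A^3)^(-w) = (-A^3)^(1) = -A^3, so f(A) = -A^3 * <K> = A^16 - A^12 + A^8 - 2*A^4 + 2 - A^-4 + A^-8.
Substitute A = t^(-1/4), i.e. A^e → t^(-e/4): V(t) = t^2 - t + 2 - 2*t^-1 + t^-2 - t^-3 + t^-4

Answer: t^2 - t + 2 - 2*t^-1 + t^-2 - t^-3 + t^-4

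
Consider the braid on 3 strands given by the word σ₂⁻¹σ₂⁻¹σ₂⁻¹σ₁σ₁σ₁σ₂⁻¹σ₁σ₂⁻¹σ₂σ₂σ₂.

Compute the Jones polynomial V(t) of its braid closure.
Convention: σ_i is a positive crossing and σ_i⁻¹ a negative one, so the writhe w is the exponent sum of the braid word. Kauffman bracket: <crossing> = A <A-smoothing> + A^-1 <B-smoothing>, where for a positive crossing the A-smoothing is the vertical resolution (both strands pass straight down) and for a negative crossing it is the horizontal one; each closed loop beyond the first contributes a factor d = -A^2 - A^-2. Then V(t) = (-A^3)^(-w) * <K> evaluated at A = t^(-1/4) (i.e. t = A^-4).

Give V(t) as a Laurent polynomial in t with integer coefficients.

t^5 - 2*t^4 + 2*t^3 - 2*t^2 + 2*t - 1 + t^-1

Derivation:
The presented braid s2^-1 s2^-1 s2^-1 s1 s1 s1 s2^-1 s1 s2^-1 s2 s2 s2 on 3 strands reduces by inverse Markov moves (closure unchanged at each step):
  Deconjugate: the word is γ·β·γ⁻¹ with γ = s2^-1 s2^-1 (prefix) and γ⁻¹ = s2 s2 (suffix); strip both.
  Deconjugate: the word is γ·β·γ⁻¹ with γ = s2^-1 (prefix) and γ⁻¹ = s2 (suffix); strip both.
Reduced to β = s1 s1 s1 s2^-1 s1 s2^-1 on 3 strands, 6 crossings.
Compute on β:
Braid: s1 s1 s1 s2^-1 s1 s2^-1 on 3 strands, 6 crossings.
Writhe w = (#positive) - (#negative) = 4 - 2 = 2.
Computing the Kauffman bracket via state sum. There are 2^6 = 64 states.
Smooth each crossing (0=||, 1=⌣⌢); contribution A^(Σ sign_k(1-2s_k)) * d^(L-1).
Tabulate the states by total A-exponent and number of loops L (A-exp: L × count):
  A^6: L=3 ×1
  A^4: L=2 ×6
  A^2: L=1 ×11, L=3 ×4
  A^0: L=2 ×19, L=4 ×1
  A^-2: L=3 ×15
  A^-4: L=4 ×6
  A^-6: L=5 ×1
Each group contributes A^e * Σ count * d^(L-1):
Powers of d = -A^2 - A^-2: d^2 = A^4 + 2 + A^-4; d^3 = -A^6 - 3*A^2 - 3*A^-2 - A^-6; d^4 = A^8 + 4*A^4 + 6 + 4*A^-4 + A^-8.
  A^6 * (d^2) = A^10 + 2*A^6 + A^2
  A^4 * (6*d) = -6*A^6 - 6*A^2
  A^2 * (11 + 4*d^2) = 4*A^6 + 19*A^2 + 4*A^-2
  A^0 * (19*d + d^3) = -A^6 - 22*A^2 - 22*A^-2 - A^-6
  A^-2 * (15*d^2) = 15*A^2 + 30*A^-2 + 15*A^-6
  A^-4 * (6*d^3) = -6*A^2 - 18*A^-2 - 18*A^-6 - 6*A^-10
  A^-6 * (d^4) = A^2 + 4*A^-2 + 6*A^-6 + 4*A^-10 + A^-14
Summing the groups: <K> = A^10 - A^6 + 2*A^2 - 2*A^-2 + 2*A^-6 - 2*A^-10 + A^-14
Normalise by the writhe: (-A^3)^(-w) = (-A^3)^(-2) = A^-6, so f(A) = A^-6 * <K> = A^4 - 1 + 2*A^-4 - 2*A^-8 + 2*A^-12 - 2*A^-16 + A^-20.
Substitute A = t^(-1/4), i.e. A^e → t^(-e/4): V(t) = t^5 - 2*t^4 + 2*t^3 - 2*t^2 + 2*t - 1 + t^-1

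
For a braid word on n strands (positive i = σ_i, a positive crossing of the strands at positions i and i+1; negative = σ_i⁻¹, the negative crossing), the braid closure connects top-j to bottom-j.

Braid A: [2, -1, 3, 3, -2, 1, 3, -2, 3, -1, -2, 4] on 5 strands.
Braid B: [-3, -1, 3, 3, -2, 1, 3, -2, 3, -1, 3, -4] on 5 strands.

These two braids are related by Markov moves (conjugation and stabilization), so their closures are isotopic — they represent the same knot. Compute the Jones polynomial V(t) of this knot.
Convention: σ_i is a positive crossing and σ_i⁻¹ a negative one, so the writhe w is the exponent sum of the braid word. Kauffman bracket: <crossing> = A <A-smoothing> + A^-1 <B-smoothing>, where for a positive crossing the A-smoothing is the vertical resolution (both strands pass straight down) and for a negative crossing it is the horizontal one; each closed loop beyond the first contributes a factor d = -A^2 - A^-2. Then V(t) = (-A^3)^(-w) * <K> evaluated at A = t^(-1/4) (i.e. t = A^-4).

Markov-equivalent braids have isotopic closures, hence identical knot invariants. Strip the Markov moves from each word to reach a common short braid β, then compute V(t) once on β.
Braid A: s2 s1^-1 s3 s3 s2^-1 s1 s3 s2^-1 s3 s1^-1 s2^-1 s4 on 5 strands reduces by inverse Markov moves (closure unchanged at each step):
  Destabilize: the word has the form β·s4 where s4 occurs only as the final letter (β ∈ B_4); drop it and the last strand → 4 strands.
  Deconjugate: the word is γ·β·γ⁻¹ with γ = s2 (prefix) and γ⁻¹ = s2^-1 (suffix); strip both.
Reduced to β = s1^-1 s3 s3 s2^-1 s1 s3 s2^-1 s3 s1^-1 on 4 strands, 9 crossings.
Braid B: s3^-1 s1^-1 s3 s3 s2^-1 s1 s3 s2^-1 s3 s1^-1 s3 s4^-1 on 5 strands reduces by inverse Markov moves (closure unchanged at each step):
  Destabilize: the word has the form β·s4^-1 where s4^-1 occurs only as the final letter (β ∈ B_4); drop it and the last strand → 4 strands.
  Deconjugate: the word is γ·β·γ⁻¹ with γ = s3^-1 (prefix) and γ⁻¹ = s3 (suffix); strip both.
Reduced to β = s1^-1 s3 s3 s2^-1 s1 s3 s2^-1 s3 s1^-1 on 4 strands, 9 crossings.
Both give the same β = s1^-1 s3 s3 s2^-1 s1 s3 s2^-1 s3 s1^-1 on 4 strands, so one state sum suffices:
Braid: s1^-1 s3 s3 s2^-1 s1 s3 s2^-1 s3 s1^-1 on 4 strands, 9 crossings.
Writhe w = (#positive) - (#negative) = 5 - 4 = 1.
Computing the Kauffman bracket via state sum. There are 2^9 = 512 states.
For each crossing: s=0 is the vertical smoothing, s=1 horizontal. Crossing k contributes A^(sign_k * (1 - 2*s_k)); loop factor d = -A^2 - A^-2.
Tabulate the states by total A-exponent and number of loops L (A-exp: L × count):
  A^9: L=4 ×1
  A^7: L=3 ×9
  A^5: L=2 ×29, L=4 ×7
  A^3: L=1 ×30, L=3 ×52, L=5 ×2
  A^1: L=2 ×83, L=4 ×43
  A^-1: L=1 ×11, L=3 ×93, L=5 ×22
  A^-3: L=2 ×19, L=4 ×58, L=6 ×7
  A^-5: L=3 ×15, L=5 ×20, L=7 ×1
  A^-7: L=4 ×6, L=6 ×3
  A^-9: L=5 ×1
Each group contributes A^e * Σ count * d^(L-1):
Powers of d = -A^2 - A^-2: d^2 = A^4 + 2 + A^-4; d^3 = -A^6 - 3*A^2 - 3*A^-2 - A^-6; d^4 = A^8 + 4*A^4 + 6 + 4*A^-4 + A^-8; d^5 = -A^10 - 5*A^6 - 10*A^2 - 10*A^-2 - 5*A^-6 - A^-10; d^6 = A^12 + 6*A^8 + 15*A^4 + 20 + 15*A^-4 + 6*A^-8 + A^-12.
  A^9 * (d^3) = -A^15 - 3*A^11 - 3*A^7 - A^3
  A^7 * (9*d^2) = 9*A^11 + 18*A^7 + 9*A^3
  A^5 * (29*d + 7*d^3) = -7*A^11 - 50*A^7 - 50*A^3 - 7*A^-1
  A^3 * (30 + 52*d^2 + 2*d^4) = 2*A^11 + 60*A^7 + 146*A^3 + 60*A^-1 + 2*A^-5
  A^1 * (83*d + 43*d^3) = -43*A^7 - 212*A^3 - 212*A^-1 - 43*A^-5
  A^-1 * (11 + 93*d^2 + 22*d^4) = 22*A^7 + 181*A^3 + 329*A^-1 + 181*A^-5 + 22*A^-9
  A^-3 * (19*d + 58*d^3 + 7*d^5) = -7*A^7 - 93*A^3 - 263*A^-1 - 263*A^-5 - 93*A^-9 - 7*A^-13
  A^-5 * (15*d^2 + 20*d^4 + d^6) = A^7 + 26*A^3 + 110*A^-1 + 170*A^-5 + 110*A^-9 + 26*A^-13 + A^-17
  A^-7 * (6*d^3 + 3*d^5) = -3*A^3 - 21*A^-1 - 48*A^-5 - 48*A^-9 - 21*A^-13 - 3*A^-17
  A^-9 * (d^4) = A^-1 + 4*A^-5 + 6*A^-9 + 4*A^-13 + A^-17
Summing the groups: <K> = -A^15 + A^11 - 2*A^7 + 3*A^3 - 3*A^-1 + 3*A^-5 - 3*A^-9 + 2*A^-13 - A^-17
Normalise by the writhe: (-A^3)^(-w) = (-A^3)^(-1) = -A^-3, so f(A) = -A^-3 * <K> = A^12 - A^8 + 2*A^4 - 3 + 3*A^-4 - 3*A^-8 + 3*A^-12 - 2*A^-16 + A^-20.
Substitute A = t^(-1/4), i.e. A^e → t^(-e/4): V(t) = t^5 - 2*t^4 + 3*t^3 - 3*t^2 + 3*t - 3 + 2*t^-1 - t^-2 + t^-3

Answer: t^5 - 2*t^4 + 3*t^3 - 3*t^2 + 3*t - 3 + 2*t^-1 - t^-2 + t^-3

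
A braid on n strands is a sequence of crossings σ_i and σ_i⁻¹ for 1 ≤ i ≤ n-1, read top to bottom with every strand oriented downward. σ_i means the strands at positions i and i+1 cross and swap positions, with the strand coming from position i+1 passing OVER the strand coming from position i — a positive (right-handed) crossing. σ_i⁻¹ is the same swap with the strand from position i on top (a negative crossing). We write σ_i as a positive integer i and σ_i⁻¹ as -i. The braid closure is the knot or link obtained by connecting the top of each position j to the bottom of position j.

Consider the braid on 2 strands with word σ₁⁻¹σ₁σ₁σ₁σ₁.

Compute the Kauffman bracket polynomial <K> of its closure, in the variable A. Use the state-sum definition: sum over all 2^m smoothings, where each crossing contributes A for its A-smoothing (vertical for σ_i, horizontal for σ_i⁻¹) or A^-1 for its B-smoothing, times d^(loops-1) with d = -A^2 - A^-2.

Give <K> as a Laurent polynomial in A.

-A^5 - A^-3 + A^-7

Derivation:
First cancel adjacent σ_i σ_i⁻¹ pairs (Reidemeister II — same braid, same closure): s1^-1 s1 s1 s1 s1 → s1 s1 s1.
Braid: s1 s1 s1 on 2 strands, 3 crossings.
Writhe w = (#positive) - (#negative) = 3 - 0 = 3.
Computing the Kauffman bracket via state sum. There are 2^3 = 8 states.
Smooth each crossing (0=||, 1=⌣⌢); contribution A^(Σ sign_k(1-2s_k)) * d^(L-1).
  state 000: A-exp=+3, loops=2, term = A^3 * d^1
  state 001: A-exp=+1, loops=1, term = A^1 * d^0
  state 010: A-exp=+1, loops=1, term = A^1 * d^0
  state 011: A-exp=-1, loops=2, term = A^-1 * d^1
  state 100: A-exp=+1, loops=1, term = A^1 * d^0
  state 101: A-exp=-1, loops=2, term = A^-1 * d^1
  state 110: A-exp=-1, loops=2, term = A^-1 * d^1
  state 111: A-exp=-3, loops=3, term = A^-3 * d^2
Collect the terms by A-exponent (count of states per loop number):
Powers of d = -A^2 - A^-2: d^2 = A^4 + 2 + A^-4.
  A^3 * (d) = -A^5 - A
  A^1 * (3) = 3*A
  A^-1 * (3*d) = -3*A - 3*A^-3
  A^-3 * (d^2) = A + 2*A^-3 + A^-7
Summing the groups: <K> = -A^5 - A^-3 + A^-7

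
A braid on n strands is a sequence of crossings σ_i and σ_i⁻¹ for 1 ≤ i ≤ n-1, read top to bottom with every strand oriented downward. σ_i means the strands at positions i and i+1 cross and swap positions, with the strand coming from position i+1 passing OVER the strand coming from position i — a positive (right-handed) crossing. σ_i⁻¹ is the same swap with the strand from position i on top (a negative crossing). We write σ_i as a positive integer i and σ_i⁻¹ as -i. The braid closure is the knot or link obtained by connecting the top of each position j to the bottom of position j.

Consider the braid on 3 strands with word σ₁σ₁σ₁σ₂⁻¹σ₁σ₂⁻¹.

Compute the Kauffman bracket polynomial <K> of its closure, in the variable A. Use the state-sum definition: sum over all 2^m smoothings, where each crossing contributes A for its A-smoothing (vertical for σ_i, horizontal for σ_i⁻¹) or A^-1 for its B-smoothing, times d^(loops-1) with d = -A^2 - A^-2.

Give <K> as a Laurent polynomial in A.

Braid: s1 s1 s1 s2^-1 s1 s2^-1 on 3 strands, 6 crossings.
Writhe w = (#positive) - (#negative) = 4 - 2 = 2.
State-sum expansion of <K>. There are 2^6 = 64 states.
Smooth each crossing (0=||, 1=⌣⌢); contribution A^(Σ sign_k(1-2s_k)) * d^(L-1).
Tabulate the states by total A-exponent and number of loops L (A-exp: L × count):
  A^6: L=3 ×1
  A^4: L=2 ×6
  A^2: L=1 ×11, L=3 ×4
  A^0: L=2 ×19, L=4 ×1
  A^-2: L=3 ×15
  A^-4: L=4 ×6
  A^-6: L=5 ×1
Each group contributes A^e * Σ count * d^(L-1):
Powers of d = -A^2 - A^-2: d^2 = A^4 + 2 + A^-4; d^3 = -A^6 - 3*A^2 - 3*A^-2 - A^-6; d^4 = A^8 + 4*A^4 + 6 + 4*A^-4 + A^-8.
  A^6 * (d^2) = A^10 + 2*A^6 + A^2
  A^4 * (6*d) = -6*A^6 - 6*A^2
  A^2 * (11 + 4*d^2) = 4*A^6 + 19*A^2 + 4*A^-2
  A^0 * (19*d + d^3) = -A^6 - 22*A^2 - 22*A^-2 - A^-6
  A^-2 * (15*d^2) = 15*A^2 + 30*A^-2 + 15*A^-6
  A^-4 * (6*d^3) = -6*A^2 - 18*A^-2 - 18*A^-6 - 6*A^-10
  A^-6 * (d^4) = A^2 + 4*A^-2 + 6*A^-6 + 4*A^-10 + A^-14
Summing the groups: <K> = A^10 - A^6 + 2*A^2 - 2*A^-2 + 2*A^-6 - 2*A^-10 + A^-14

Answer: A^10 - A^6 + 2*A^2 - 2*A^-2 + 2*A^-6 - 2*A^-10 + A^-14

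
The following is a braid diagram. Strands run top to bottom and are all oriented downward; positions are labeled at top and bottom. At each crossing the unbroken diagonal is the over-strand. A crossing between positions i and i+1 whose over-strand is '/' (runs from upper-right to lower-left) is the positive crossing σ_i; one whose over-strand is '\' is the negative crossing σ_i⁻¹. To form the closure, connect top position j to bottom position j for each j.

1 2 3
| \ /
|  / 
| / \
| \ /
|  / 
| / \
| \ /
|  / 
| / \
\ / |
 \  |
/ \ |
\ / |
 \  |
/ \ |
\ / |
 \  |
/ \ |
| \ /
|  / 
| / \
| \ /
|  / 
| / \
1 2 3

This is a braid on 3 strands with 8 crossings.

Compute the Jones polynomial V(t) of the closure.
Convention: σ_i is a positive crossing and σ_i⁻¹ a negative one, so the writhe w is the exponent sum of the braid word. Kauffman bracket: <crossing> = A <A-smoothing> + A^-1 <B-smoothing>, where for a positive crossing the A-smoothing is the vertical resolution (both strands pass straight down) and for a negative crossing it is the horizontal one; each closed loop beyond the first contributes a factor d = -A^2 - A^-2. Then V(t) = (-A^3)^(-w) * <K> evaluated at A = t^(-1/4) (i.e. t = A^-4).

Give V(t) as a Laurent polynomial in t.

-t^6 + t^5 - 2*t^4 + 3*t^3 - 2*t^2 + 3*t - 1 + t^-1 - t^-2

Derivation:
Reading the diagram top to bottom ('/'-over between positions i,i+1 = s_i, '\'-over = s_i^-1): braid word = s2 s2 s2 s1^-1 s1^-1 s1^-1 s2 s2.
Braid: s2 s2 s2 s1^-1 s1^-1 s1^-1 s2 s2 on 3 strands, 8 crossings.
Writhe w = (#positive) - (#negative) = 5 - 3 = 2.
Enumerate smoothing states for the bracket polynomial. There are 2^8 = 256 states.
Smooth each crossing (0=||, 1=⌣⌢); contribution A^(Σ sign_k(1-2s_k)) * d^(L-1).
Tabulate the states by total A-exponent and number of loops L (A-exp: L × count):
  A^8: L=4 ×1
  A^6: L=3 ×8
  A^4: L=2 ×18, L=4 ×10
  A^2: L=1 ×15, L=3 ×31, L=5 ×10
  A^0: L=2 ×35, L=4 ×30, L=6 ×5
  A^-2: L=3 ×40, L=5 ×15, L=7 ×1
  A^-4: L=4 ×25, L=6 ×3
  A^-6: L=5 ×8
  A^-8: L=6 ×1
Each group contributes A^e * Σ count * d^(L-1):
Powers of d = -A^2 - A^-2: d^2 = A^4 + 2 + A^-4; d^3 = -A^6 - 3*A^2 - 3*A^-2 - A^-6; d^4 = A^8 + 4*A^4 + 6 + 4*A^-4 + A^-8; d^5 = -A^10 - 5*A^6 - 10*A^2 - 10*A^-2 - 5*A^-6 - A^-10; d^6 = A^12 + 6*A^8 + 15*A^4 + 20 + 15*A^-4 + 6*A^-8 + A^-12.
  A^8 * (d^3) = -A^14 - 3*A^10 - 3*A^6 - A^2
  A^6 * (8*d^2) = 8*A^10 + 16*A^6 + 8*A^2
  A^4 * (18*d + 10*d^3) = -10*A^10 - 48*A^6 - 48*A^2 - 10*A^-2
  A^2 * (15 + 31*d^2 + 10*d^4) = 10*A^10 + 71*A^6 + 137*A^2 + 71*A^-2 + 10*A^-6
  A^0 * (35*d + 30*d^3 + 5*d^5) = -5*A^10 - 55*A^6 - 175*A^2 - 175*A^-2 - 55*A^-6 - 5*A^-10
  A^-2 * (40*d^2 + 15*d^4 + d^6) = A^10 + 21*A^6 + 115*A^2 + 190*A^-2 + 115*A^-6 + 21*A^-10 + A^-14
  A^-4 * (25*d^3 + 3*d^5) = -3*A^6 - 40*A^2 - 105*A^-2 - 105*A^-6 - 40*A^-10 - 3*A^-14
  A^-6 * (8*d^4) = 8*A^2 + 32*A^-2 + 48*A^-6 + 32*A^-10 + 8*A^-14
  A^-8 * (d^5) = -A^2 - 5*A^-2 - 10*A^-6 - 10*A^-10 - 5*A^-14 - A^-18
Summing the groups: <K> = -A^14 + A^10 - A^6 + 3*A^2 - 2*A^-2 + 3*A^-6 - 2*A^-10 + A^-14 - A^-18
Normalise by the writhe: (-A^3)^(-w) = (-A^3)^(-2) = A^-6, so f(A) = A^-6 * <K> = -A^8 + A^4 - 1 + 3*A^-4 - 2*A^-8 + 3*A^-12 - 2*A^-16 + A^-20 - A^-24.
Substitute A = t^(-1/4), i.e. A^e → t^(-e/4): V(t) = -t^6 + t^5 - 2*t^4 + 3*t^3 - 2*t^2 + 3*t - 1 + t^-1 - t^-2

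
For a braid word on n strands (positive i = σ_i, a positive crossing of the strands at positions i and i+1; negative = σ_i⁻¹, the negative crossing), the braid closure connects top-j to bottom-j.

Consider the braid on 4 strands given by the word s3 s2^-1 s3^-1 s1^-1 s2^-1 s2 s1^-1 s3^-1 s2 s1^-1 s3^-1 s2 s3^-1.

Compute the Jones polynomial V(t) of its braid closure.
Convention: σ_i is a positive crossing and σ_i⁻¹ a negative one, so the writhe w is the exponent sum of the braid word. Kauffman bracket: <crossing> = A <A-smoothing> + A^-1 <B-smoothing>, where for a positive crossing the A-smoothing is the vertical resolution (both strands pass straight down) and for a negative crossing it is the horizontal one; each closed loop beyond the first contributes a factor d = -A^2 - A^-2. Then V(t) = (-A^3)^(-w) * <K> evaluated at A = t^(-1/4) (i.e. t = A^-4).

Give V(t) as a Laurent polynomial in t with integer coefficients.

The presented braid s3 s2^-1 s3^-1 s1^-1 s2^-1 s2 s1^-1 s3^-1 s2 s1^-1 s3^-1 s2 s3^-1 on 4 strands reduces by inverse Markov moves (closure unchanged at each step):
  Deconjugate: the word is γ·β·γ⁻¹ with γ = s3 s2^-1 (prefix) and γ⁻¹ = s2 s3^-1 (suffix); strip both.
Reduced to β = s3^-1 s1^-1 s2^-1 s2 s1^-1 s3^-1 s2 s1^-1 s3^-1 on 4 strands, 9 crossings.
Compute on β:
First cancel adjacent σ_i σ_i⁻¹ pairs (Reidemeister II — same braid, same closure): s3^-1 s1^-1 s2^-1 s2 s1^-1 s3^-1 s2 s1^-1 s3^-1 → s3^-1 s1^-1 s1^-1 s3^-1 s2 s1^-1 s3^-1.
Braid: s3^-1 s1^-1 s1^-1 s3^-1 s2 s1^-1 s3^-1 on 4 strands, 7 crossings.
Writhe w = (#positive) - (#negative) = 1 - 6 = -5.
Enumerate smoothing states for the bracket polynomial. There are 2^7 = 128 states.
For each crossing: s=0 is the vertical smoothing, s=1 horizontal. Crossing k contributes A^(sign_k * (1 - 2*s_k)); loop factor d = -A^2 - A^-2.
Tabulate the states by total A-exponent and number of loops L (A-exp: L × count):
  A^7: L=6 ×1
  A^5: L=5 ×7
  A^3: L=4 ×21
  A^1: L=3 ×33, L=5 ×2
  A^-1: L=2 ×27, L=4 ×8
  A^-3: L=1 ×9, L=3 ×12
  A^-5: L=2 ×6, L=4 ×1
  A^-7: L=3 ×1
Each group contributes A^e * Σ count * d^(L-1):
Powers of d = -A^2 - A^-2: d^2 = A^4 + 2 + A^-4; d^3 = -A^6 - 3*A^2 - 3*A^-2 - A^-6; d^4 = A^8 + 4*A^4 + 6 + 4*A^-4 + A^-8; d^5 = -A^10 - 5*A^6 - 10*A^2 - 10*A^-2 - 5*A^-6 - A^-10.
  A^7 * (d^5) = -A^17 - 5*A^13 - 10*A^9 - 10*A^5 - 5*A - A^-3
  A^5 * (7*d^4) = 7*A^13 + 28*A^9 + 42*A^5 + 28*A + 7*A^-3
  A^3 * (21*d^3) = -21*A^9 - 63*A^5 - 63*A - 21*A^-3
  A^1 * (33*d^2 + 2*d^4) = 2*A^9 + 41*A^5 + 78*A + 41*A^-3 + 2*A^-7
  A^-1 * (27*d + 8*d^3) = -8*A^5 - 51*A - 51*A^-3 - 8*A^-7
  A^-3 * (9 + 12*d^2) = 12*A + 33*A^-3 + 12*A^-7
  A^-5 * (6*d + d^3) = -A - 9*A^-3 - 9*A^-7 - A^-11
  A^-7 * (d^2) = A^-3 + 2*A^-7 + A^-11
Summing the groups: <K> = -A^17 + 2*A^13 - A^9 + 2*A^5 - 2*A - A^-7
Normalise by the writhe: (-A^3)^(-w) = (-A^3)^(5) = -A^15, so f(A) = -A^15 * <K> = A^32 - 2*A^28 + A^24 - 2*A^20 + 2*A^16 + A^8.
Substitute A = t^(-1/4), i.e. A^e → t^(-e/4): V(t) = t^-2 + 2*t^-4 - 2*t^-5 + t^-6 - 2*t^-7 + t^-8

Answer: t^-2 + 2*t^-4 - 2*t^-5 + t^-6 - 2*t^-7 + t^-8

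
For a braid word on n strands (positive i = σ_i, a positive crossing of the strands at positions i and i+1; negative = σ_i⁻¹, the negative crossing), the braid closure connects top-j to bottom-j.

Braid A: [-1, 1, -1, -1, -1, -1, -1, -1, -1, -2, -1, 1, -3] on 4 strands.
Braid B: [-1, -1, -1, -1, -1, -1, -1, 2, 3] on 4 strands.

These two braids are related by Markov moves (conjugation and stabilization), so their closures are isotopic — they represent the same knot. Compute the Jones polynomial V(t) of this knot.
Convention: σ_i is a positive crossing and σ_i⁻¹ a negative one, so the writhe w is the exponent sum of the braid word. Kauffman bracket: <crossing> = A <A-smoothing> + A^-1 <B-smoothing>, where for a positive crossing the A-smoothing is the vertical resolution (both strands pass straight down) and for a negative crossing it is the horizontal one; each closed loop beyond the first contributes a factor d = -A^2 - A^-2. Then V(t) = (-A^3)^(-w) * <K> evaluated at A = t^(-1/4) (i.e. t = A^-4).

Markov-equivalent braids have isotopic closures, hence identical knot invariants. Strip the Markov moves from each word to reach a common short braid β, then compute V(t) once on β.
Braid A: s1^-1 s1 s1^-1 s1^-1 s1^-1 s1^-1 s1^-1 s1^-1 s1^-1 s2^-1 s1^-1 s1 s3^-1 on 4 strands reduces by inverse Markov moves (closure unchanged at each step):
  Destabilize: the word has the form β·s3^-1 where s3^-1 occurs only as the final letter (β ∈ B_3); drop it and the last strand → 3 strands.
  Deconjugate: the word is γ·β·γ⁻¹ with γ = s1^-1 s1 (prefix) and γ⁻¹ = s1^-1 s1 (suffix); strip both.
  Destabilize: the word has the form β·s2^-1 where s2^-1 occurs only as the final letter (β ∈ B_2); drop it and the last strand → 2 strands.
Reduced to β = s1^-1 s1^-1 s1^-1 s1^-1 s1^-1 s1^-1 s1^-1 on 2 strands, 7 crossings.
Braid B: s1^-1 s1^-1 s1^-1 s1^-1 s1^-1 s1^-1 s1^-1 s2 s3 on 4 strands reduces by inverse Markov moves (closure unchanged at each step):
  Destabilize: the word has the form β·s3 where s3 occurs only as the final letter (β ∈ B_3); drop it and the last strand → 3 strands.
  Destabilize: the word has the form β·s2 where s2 occurs only as the final letter (β ∈ B_2); drop it and the last strand → 2 strands.
Reduced to β = s1^-1 s1^-1 s1^-1 s1^-1 s1^-1 s1^-1 s1^-1 on 2 strands, 7 crossings.
Both give the same β = s1^-1 s1^-1 s1^-1 s1^-1 s1^-1 s1^-1 s1^-1 on 2 strands, so one state sum suffices:
Braid: s1^-1 s1^-1 s1^-1 s1^-1 s1^-1 s1^-1 s1^-1 on 2 strands, 7 crossings.
Writhe w = (#positive) - (#negative) = 0 - 7 = -7.
State-sum expansion of <K>. There are 2^7 = 128 states.
Smooth each crossing (0=||, 1=⌣⌢); contribution A^(Σ sign_k(1-2s_k)) * d^(L-1).
Tabulate the states by total A-exponent and number of loops L (A-exp: L × count):
  A^7: L=7 ×1
  A^5: L=6 ×7
  A^3: L=5 ×21
  A^1: L=4 ×35
  A^-1: L=3 ×35
  A^-3: L=2 ×21
  A^-5: L=1 ×7
  A^-7: L=2 ×1
Each group contributes A^e * Σ count * d^(L-1):
Powers of d = -A^2 - A^-2: d^2 = A^4 + 2 + A^-4; d^3 = -A^6 - 3*A^2 - 3*A^-2 - A^-6; d^4 = A^8 + 4*A^4 + 6 + 4*A^-4 + A^-8; d^5 = -A^10 - 5*A^6 - 10*A^2 - 10*A^-2 - 5*A^-6 - A^-10; d^6 = A^12 + 6*A^8 + 15*A^4 + 20 + 15*A^-4 + 6*A^-8 + A^-12.
  A^7 * (d^6) = A^19 + 6*A^15 + 15*A^11 + 20*A^7 + 15*A^3 + 6*A^-1 + A^-5
  A^5 * (7*d^5) = -7*A^15 - 35*A^11 - 70*A^7 - 70*A^3 - 35*A^-1 - 7*A^-5
  A^3 * (21*d^4) = 21*A^11 + 84*A^7 + 126*A^3 + 84*A^-1 + 21*A^-5
  A^1 * (35*d^3) = -35*A^7 - 105*A^3 - 105*A^-1 - 35*A^-5
  A^-1 * (35*d^2) = 35*A^3 + 70*A^-1 + 35*A^-5
  A^-3 * (21*d) = -21*A^-1 - 21*A^-5
  A^-5 * (7) = 7*A^-5
  A^-7 * (d) = -A^-5 - A^-9
Summing the groups: <K> = A^19 - A^15 + A^11 - A^7 + A^3 - A^-1 - A^-9
Normalise by the writhe: (-A^3)^(-w) = (-A^3)^(7) = -A^21, so f(A) = -A^21 * <K> = -A^40 + A^36 - A^32 + A^28 - A^24 + A^20 + A^12.
Substitute A = t^(-1/4), i.e. A^e → t^(-e/4): V(t) = t^-3 + t^-5 - t^-6 + t^-7 - t^-8 + t^-9 - t^-10

Answer: t^-3 + t^-5 - t^-6 + t^-7 - t^-8 + t^-9 - t^-10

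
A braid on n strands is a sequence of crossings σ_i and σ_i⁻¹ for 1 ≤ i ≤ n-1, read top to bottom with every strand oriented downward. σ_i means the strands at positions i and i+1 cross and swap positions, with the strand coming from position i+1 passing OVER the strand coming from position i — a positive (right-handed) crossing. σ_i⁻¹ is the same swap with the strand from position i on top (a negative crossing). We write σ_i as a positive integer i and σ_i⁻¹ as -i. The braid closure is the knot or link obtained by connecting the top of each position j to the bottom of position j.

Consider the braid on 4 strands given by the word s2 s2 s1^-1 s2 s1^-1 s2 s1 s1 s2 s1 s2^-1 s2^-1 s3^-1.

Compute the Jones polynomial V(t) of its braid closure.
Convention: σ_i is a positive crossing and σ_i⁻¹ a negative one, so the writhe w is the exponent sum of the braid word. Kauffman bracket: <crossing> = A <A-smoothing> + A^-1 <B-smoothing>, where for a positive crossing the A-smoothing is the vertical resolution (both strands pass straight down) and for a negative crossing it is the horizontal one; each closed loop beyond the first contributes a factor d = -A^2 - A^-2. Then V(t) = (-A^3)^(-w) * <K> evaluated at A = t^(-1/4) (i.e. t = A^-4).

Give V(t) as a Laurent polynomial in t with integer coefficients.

The presented braid s2 s2 s1^-1 s2 s1^-1 s2 s1 s1 s2 s1 s2^-1 s2^-1 s3^-1 on 4 strands reduces by inverse Markov moves (closure unchanged at each step):
  Destabilize: the word has the form β·s3^-1 where s3^-1 occurs only as the final letter (β ∈ B_3); drop it and the last strand → 3 strands.
  Deconjugate: the word is γ·β·γ⁻¹ with γ = s2 s2 (prefix) and γ⁻¹ = s2^-1 s2^-1 (suffix); strip both.
  Deconjugate: the word is γ·β·γ⁻¹ with γ = s1^-1 (prefix) and γ⁻¹ = s1 (suffix); strip both.
Reduced to β = s2 s1^-1 s2 s1 s1 s2 on 3 strands, 6 crossings.
Compute on β:
Braid: s2 s1^-1 s2 s1 s1 s2 on 3 strands, 6 crossings.
Writhe w = (#positive) - (#negative) = 5 - 1 = 4.
State-sum expansion of <K>. There are 2^6 = 64 states.
Each crossing splits two ways (0=vertical, 1=horizontal). The state's weight is A^(#A-smoothings - #B-smoothings) * d^(loops - 1).
Tabulate the states by total A-exponent and number of loops L (A-exp: L × count):
  A^6: L=2 ×1
  A^4: L=1 ×3, L=3 ×3
  A^2: L=2 ×14, L=4 ×1
  A^0: L=1 ×10, L=3 ×10
  A^-2: L=2 ×13, L=4 ×2
  A^-4: L=3 ×6
  A^-6: L=4 ×1
Each group contributes A^e * Σ count * d^(L-1):
Powers of d = -A^2 - A^-2: d^2 = A^4 + 2 + A^-4; d^3 = -A^6 - 3*A^2 - 3*A^-2 - A^-6.
  A^6 * (d) = -A^8 - A^4
  A^4 * (3 + 3*d^2) = 3*A^8 + 9*A^4 + 3
  A^2 * (14*d + d^3) = -A^8 - 17*A^4 - 17 - A^-4
  A^0 * (10 + 10*d^2) = 10*A^4 + 30 + 10*A^-4
  A^-2 * (13*d + 2*d^3) = -2*A^4 - 19 - 19*A^-4 - 2*A^-8
  A^-4 * (6*d^2) = 6 + 12*A^-4 + 6*A^-8
  A^-6 * (d^3) = -1 - 3*A^-4 - 3*A^-8 - A^-12
Summing the groups: <K> = A^8 - A^4 + 2 - A^-4 + A^-8 - A^-12
Normalise by the writhe: (-A^3)^(-w) = (-A^3)^(-4) = A^-12, so f(A) = A^-12 * <K> = A^-4 - A^-8 + 2*A^-12 - A^-16 + A^-20 - A^-24.
Substitute A = t^(-1/4), i.e. A^e → t^(-e/4): V(t) = -t^6 + t^5 - t^4 + 2*t^3 - t^2 + t

Answer: -t^6 + t^5 - t^4 + 2*t^3 - t^2 + t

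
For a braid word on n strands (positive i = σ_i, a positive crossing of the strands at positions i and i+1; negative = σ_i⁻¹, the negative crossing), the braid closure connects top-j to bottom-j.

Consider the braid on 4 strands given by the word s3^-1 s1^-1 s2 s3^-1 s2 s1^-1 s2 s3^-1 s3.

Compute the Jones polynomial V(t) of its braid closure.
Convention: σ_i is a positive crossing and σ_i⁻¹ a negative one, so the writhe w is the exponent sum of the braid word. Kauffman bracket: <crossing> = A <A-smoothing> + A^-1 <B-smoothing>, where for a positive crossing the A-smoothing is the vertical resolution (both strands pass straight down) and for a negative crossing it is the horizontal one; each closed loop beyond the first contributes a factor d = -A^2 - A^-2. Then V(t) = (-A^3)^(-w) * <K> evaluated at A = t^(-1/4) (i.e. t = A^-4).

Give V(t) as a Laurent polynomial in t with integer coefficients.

-t^3 + 3*t^2 - 3*t + 4 - 4*t^-1 + 3*t^-2 - 2*t^-3 + t^-4

Derivation:
The presented braid s3^-1 s1^-1 s2 s3^-1 s2 s1^-1 s2 s3^-1 s3 on 4 strands reduces by inverse Markov moves (closure unchanged at each step):
  Deconjugate: the word is γ·β·γ⁻¹ with γ = s3^-1 (prefix) and γ⁻¹ = s3 (suffix); strip both.
Reduced to β = s1^-1 s2 s3^-1 s2 s1^-1 s2 s3^-1 on 4 strands, 7 crossings.
Compute on β:
Braid: s1^-1 s2 s3^-1 s2 s1^-1 s2 s3^-1 on 4 strands, 7 crossings.
Writhe w = (#positive) - (#negative) = 3 - 4 = -1.
State-sum expansion of <K>. There are 2^7 = 128 states.
For each crossing: s=0 is the vertical smoothing, s=1 horizontal. Crossing k contributes A^(sign_k * (1 - 2*s_k)); loop factor d = -A^2 - A^-2.
Tabulate the states by total A-exponent and number of loops L (A-exp: L × count):
  A^7: L=4 ×1
  A^5: L=3 ×7
  A^3: L=2 ×19, L=4 ×2
  A^1: L=1 ×21, L=3 ×14
  A^-1: L=2 ×32, L=4 ×3
  A^-3: L=3 ×21
  A^-5: L=4 ×7
  A^-7: L=5 ×1
Each group contributes A^e * Σ count * d^(L-1):
Powers of d = -A^2 - A^-2: d^2 = A^4 + 2 + A^-4; d^3 = -A^6 - 3*A^2 - 3*A^-2 - A^-6; d^4 = A^8 + 4*A^4 + 6 + 4*A^-4 + A^-8.
  A^7 * (d^3) = -A^13 - 3*A^9 - 3*A^5 - A
  A^5 * (7*d^2) = 7*A^9 + 14*A^5 + 7*A
  A^3 * (19*d + 2*d^3) = -2*A^9 - 25*A^5 - 25*A - 2*A^-3
  A^1 * (21 + 14*d^2) = 14*A^5 + 49*A + 14*A^-3
  A^-1 * (32*d + 3*d^3) = -3*A^5 - 41*A - 41*A^-3 - 3*A^-7
  A^-3 * (21*d^2) = 21*A + 42*A^-3 + 21*A^-7
  A^-5 * (7*d^3) = -7*A - 21*A^-3 - 21*A^-7 - 7*A^-11
  A^-7 * (d^4) = A + 4*A^-3 + 6*A^-7 + 4*A^-11 + A^-15
Summing the groups: <K> = -A^13 + 2*A^9 - 3*A^5 + 4*A - 4*A^-3 + 3*A^-7 - 3*A^-11 + A^-15
Normalise by the writhe: (-A^3)^(-w) = (-A^3)^(1) = -A^3, so f(A) = -A^3 * <K> = A^16 - 2*A^12 + 3*A^8 - 4*A^4 + 4 - 3*A^-4 + 3*A^-8 - A^-12.
Substitute A = t^(-1/4), i.e. A^e → t^(-e/4): V(t) = -t^3 + 3*t^2 - 3*t + 4 - 4*t^-1 + 3*t^-2 - 2*t^-3 + t^-4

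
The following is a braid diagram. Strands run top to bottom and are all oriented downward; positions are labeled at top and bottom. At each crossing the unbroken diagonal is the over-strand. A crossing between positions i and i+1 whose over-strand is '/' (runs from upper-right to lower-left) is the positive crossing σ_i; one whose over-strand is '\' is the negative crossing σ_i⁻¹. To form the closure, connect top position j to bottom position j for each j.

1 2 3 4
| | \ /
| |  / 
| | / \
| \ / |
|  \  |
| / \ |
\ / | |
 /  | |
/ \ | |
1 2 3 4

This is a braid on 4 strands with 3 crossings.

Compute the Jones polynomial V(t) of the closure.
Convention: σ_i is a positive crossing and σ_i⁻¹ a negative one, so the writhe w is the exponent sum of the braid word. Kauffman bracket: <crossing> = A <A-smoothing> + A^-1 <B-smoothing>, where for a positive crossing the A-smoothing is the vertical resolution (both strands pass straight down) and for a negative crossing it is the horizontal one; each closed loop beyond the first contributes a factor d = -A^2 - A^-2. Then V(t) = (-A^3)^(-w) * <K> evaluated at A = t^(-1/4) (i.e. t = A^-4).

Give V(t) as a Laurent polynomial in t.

Reading the diagram top to bottom ('/'-over between positions i,i+1 = s_i, '\'-over = s_i^-1): braid word = s3 s2^-1 s1.
Braid: s3 s2^-1 s1 on 4 strands, 3 crossings.
Writhe w = (#positive) - (#negative) = 2 - 1 = 1.
Enumerate smoothing states for the bracket polynomial. There are 2^3 = 8 states.
Smooth each crossing (0=||, 1=⌣⌢); contribution A^(Σ sign_k(1-2s_k)) * d^(L-1).
  state 000: A-exp=+1, loops=4, term = A^1 * d^3
  state 001: A-exp=-1, loops=3, term = A^-1 * d^2
  state 010: A-exp=+3, loops=3, term = A^3 * d^2
  state 011: A-exp=+1, loops=2, term = A^1 * d^1
  state 100: A-exp=-1, loops=3, term = A^-1 * d^2
  state 101: A-exp=-3, loops=2, term = A^-3 * d^1
  state 110: A-exp=+1, loops=2, term = A^1 * d^1
  state 111: A-exp=-1, loops=1, term = A^-1 * d^0
Collect the terms by A-exponent (count of states per loop number):
Powers of d = -A^2 - A^-2: d^2 = A^4 + 2 + A^-4; d^3 = -A^6 - 3*A^2 - 3*A^-2 - A^-6.
  A^3 * (d^2) = A^7 + 2*A^3 + A^-1
  A^1 * (2*d + d^3) = -A^7 - 5*A^3 - 5*A^-1 - A^-5
  A^-1 * (1 + 2*d^2) = 2*A^3 + 5*A^-1 + 2*A^-5
  A^-3 * (d) = -A^-1 - A^-5
Summing the groups: <K> = -A^3
Normalise by the writhe: (-A^3)^(-w) = (-A^3)^(-1) = -A^-3, so f(A) = -A^-3 * <K> = 1.
Substitute A = t^(-1/4), i.e. A^e → t^(-e/4): V(t) = 1

Answer: 1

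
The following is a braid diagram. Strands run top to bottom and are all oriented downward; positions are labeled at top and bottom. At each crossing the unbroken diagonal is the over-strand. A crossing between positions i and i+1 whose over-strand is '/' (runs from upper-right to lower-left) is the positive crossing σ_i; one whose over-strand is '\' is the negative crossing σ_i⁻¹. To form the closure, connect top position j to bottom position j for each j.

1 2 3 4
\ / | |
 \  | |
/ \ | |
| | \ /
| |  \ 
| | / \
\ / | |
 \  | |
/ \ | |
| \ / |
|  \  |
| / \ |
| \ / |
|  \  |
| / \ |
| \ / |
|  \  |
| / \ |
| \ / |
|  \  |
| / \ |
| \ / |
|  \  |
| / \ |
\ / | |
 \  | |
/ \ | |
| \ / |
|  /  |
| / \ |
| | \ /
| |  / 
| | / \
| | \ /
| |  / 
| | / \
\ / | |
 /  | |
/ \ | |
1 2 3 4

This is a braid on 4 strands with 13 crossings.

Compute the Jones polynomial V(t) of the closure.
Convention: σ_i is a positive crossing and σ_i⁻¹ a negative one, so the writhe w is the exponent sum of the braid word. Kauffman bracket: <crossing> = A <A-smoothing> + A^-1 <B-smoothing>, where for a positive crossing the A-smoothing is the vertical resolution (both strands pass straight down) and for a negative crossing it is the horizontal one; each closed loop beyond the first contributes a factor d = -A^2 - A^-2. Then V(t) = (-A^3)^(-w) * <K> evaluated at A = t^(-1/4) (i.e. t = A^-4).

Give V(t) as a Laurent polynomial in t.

t^-2 - t^-3 + 2*t^-4 - 2*t^-5 + 3*t^-6 - 2*t^-7 + t^-8 - t^-9

Derivation:
Reading the diagram top to bottom ('/'-over between positions i,i+1 = s_i, '\'-over = s_i^-1): braid word = s1^-1 s3^-1 s1^-1 s2^-1 s2^-1 s2^-1 s2^-1 s2^-1 s1^-1 s2 s3 s3 s1.
The presented braid s1^-1 s3^-1 s1^-1 s2^-1 s2^-1 s2^-1 s2^-1 s2^-1 s1^-1 s2 s3 s3 s1 on 4 strands reduces by inverse Markov moves (closure unchanged at each step):
  Deconjugate: the word is γ·β·γ⁻¹ with γ = s1^-1 s3^-1 (prefix) and γ⁻¹ = s3 s1 (suffix); strip both.
  Destabilize: the word has the form β·s3 where s3 occurs only as the final letter (β ∈ B_3); drop it and the last strand → 3 strands.
Reduced to β = s1^-1 s2^-1 s2^-1 s2^-1 s2^-1 s2^-1 s1^-1 s2 on 3 strands, 8 crossings.
Compute on β:
Braid: s1^-1 s2^-1 s2^-1 s2^-1 s2^-1 s2^-1 s1^-1 s2 on 3 strands, 8 crossings.
Writhe w = (#positive) - (#negative) = 1 - 7 = -6.
Enumerate smoothing states for the bracket polynomial. There are 2^8 = 256 states.
Smooth each crossing (0=||, 1=⌣⌢); contribution A^(Σ sign_k(1-2s_k)) * d^(L-1).
Tabulate the states by total A-exponent and number of loops L (A-exp: L × count):
  A^8: L=6 ×1
  A^6: L=5 ×8
  A^4: L=4 ×25, L=6 ×3
  A^2: L=3 ×40, L=5 ×15, L=7 ×1
  A^0: L=2 ×35, L=4 ×30, L=6 ×5
  A^-2: L=1 ×15, L=3 ×31, L=5 ×10
  A^-4: L=2 ×18, L=4 ×10
  A^-6: L=1 ×2, L=3 ×6
  A^-8: L=2 ×1
Each group contributes A^e * Σ count * d^(L-1):
Powers of d = -A^2 - A^-2: d^2 = A^4 + 2 + A^-4; d^3 = -A^6 - 3*A^2 - 3*A^-2 - A^-6; d^4 = A^8 + 4*A^4 + 6 + 4*A^-4 + A^-8; d^5 = -A^10 - 5*A^6 - 10*A^2 - 10*A^-2 - 5*A^-6 - A^-10; d^6 = A^12 + 6*A^8 + 15*A^4 + 20 + 15*A^-4 + 6*A^-8 + A^-12.
  A^8 * (d^5) = -A^18 - 5*A^14 - 10*A^10 - 10*A^6 - 5*A^2 - A^-2
  A^6 * (8*d^4) = 8*A^14 + 32*A^10 + 48*A^6 + 32*A^2 + 8*A^-2
  A^4 * (25*d^3 + 3*d^5) = -3*A^14 - 40*A^10 - 105*A^6 - 105*A^2 - 40*A^-2 - 3*A^-6
  A^2 * (40*d^2 + 15*d^4 + d^6) = A^14 + 21*A^10 + 115*A^6 + 190*A^2 + 115*A^-2 + 21*A^-6 + A^-10
  A^0 * (35*d + 30*d^3 + 5*d^5) = -5*A^10 - 55*A^6 - 175*A^2 - 175*A^-2 - 55*A^-6 - 5*A^-10
  A^-2 * (15 + 31*d^2 + 10*d^4) = 10*A^6 + 71*A^2 + 137*A^-2 + 71*A^-6 + 10*A^-10
  A^-4 * (18*d + 10*d^3) = -10*A^2 - 48*A^-2 - 48*A^-6 - 10*A^-10
  A^-6 * (2 + 6*d^2) = 6*A^-2 + 14*A^-6 + 6*A^-10
  A^-8 * (d) = -A^-6 - A^-10
Summing the groups: <K> = -A^18 + A^14 - 2*A^10 + 3*A^6 - 2*A^2 + 2*A^-2 - A^-6 + A^-10
Normalise by the writhe: (-A^3)^(-w) = (-A^3)^(6) = A^18, so f(A) = A^18 * <K> = -A^36 + A^32 - 2*A^28 + 3*A^24 - 2*A^20 + 2*A^16 - A^12 + A^8.
Substitute A = t^(-1/4), i.e. A^e → t^(-e/4): V(t) = t^-2 - t^-3 + 2*t^-4 - 2*t^-5 + 3*t^-6 - 2*t^-7 + t^-8 - t^-9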